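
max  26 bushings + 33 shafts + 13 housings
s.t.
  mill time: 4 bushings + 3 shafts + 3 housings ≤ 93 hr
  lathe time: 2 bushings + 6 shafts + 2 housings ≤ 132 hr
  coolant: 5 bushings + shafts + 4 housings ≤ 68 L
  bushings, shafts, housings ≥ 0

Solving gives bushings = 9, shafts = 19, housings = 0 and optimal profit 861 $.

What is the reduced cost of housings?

-8

Binding: mill time and lathe time. Non-binding: coolant (4 unused).
Since coolant is not tight, its dual is 0.
Dual feasibility on the basic columns requires 4·y_mill time + 2·y_lathe time = 26, 3·y_mill time + 6·y_lathe time = 33.
Solving: y_mill time = 5, y_lathe time = 3.
Reduced cost of housings: c₃ − yᵀa₃ = 13 − (5·3 + 3·2) = 13 − 21 = -8.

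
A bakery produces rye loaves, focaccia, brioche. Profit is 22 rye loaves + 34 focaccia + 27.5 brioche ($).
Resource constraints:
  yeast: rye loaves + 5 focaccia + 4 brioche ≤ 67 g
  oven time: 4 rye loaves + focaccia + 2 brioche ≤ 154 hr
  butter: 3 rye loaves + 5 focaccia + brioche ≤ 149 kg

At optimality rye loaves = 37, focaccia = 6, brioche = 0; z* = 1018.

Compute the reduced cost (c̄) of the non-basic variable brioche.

-4.5

At the optimum: yeast uses 67 of 67 (binding); oven time uses 154 of 154 (binding); butter uses 141 of 149 (slack = 8).
By complementary slackness, y = 0 for the non-binding constraint.
From A_Bᵀ y = c: 1·y_yeast + 4·y_oven time = 22; 5·y_yeast + 1·y_oven time = 34.
→ y_yeast = 6 and y_oven time = 4.
Reduced cost of brioche: c₃ − yᵀa₃ = 27.5 − (6·4 + 4·2) = 27.5 − 32 = -4.5.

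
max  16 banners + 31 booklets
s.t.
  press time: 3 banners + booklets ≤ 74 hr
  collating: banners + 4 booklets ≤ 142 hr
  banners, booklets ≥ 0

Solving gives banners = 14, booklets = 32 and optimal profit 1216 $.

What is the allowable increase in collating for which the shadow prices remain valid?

Binding constraints: press time, collating. The basis is B = [[3,1],[1,4]] with det 11.
Per unit increase in collating, x* moves by d = (-0.0909, 0.2727).
The basis stays optimal until banners reaches 0; allowable increase = 154 hr.

154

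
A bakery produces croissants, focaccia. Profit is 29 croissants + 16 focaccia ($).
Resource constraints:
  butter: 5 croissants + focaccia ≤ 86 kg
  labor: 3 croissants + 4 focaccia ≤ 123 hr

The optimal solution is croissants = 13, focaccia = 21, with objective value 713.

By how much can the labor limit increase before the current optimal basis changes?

221

Binding constraints: butter, labor. The basis is B = [[5,1],[3,4]] with det 17.
Per unit increase in labor, x* moves by d = (-0.0588, 0.2941).
The basis stays optimal until croissants reaches 0; allowable increase = 221 hr.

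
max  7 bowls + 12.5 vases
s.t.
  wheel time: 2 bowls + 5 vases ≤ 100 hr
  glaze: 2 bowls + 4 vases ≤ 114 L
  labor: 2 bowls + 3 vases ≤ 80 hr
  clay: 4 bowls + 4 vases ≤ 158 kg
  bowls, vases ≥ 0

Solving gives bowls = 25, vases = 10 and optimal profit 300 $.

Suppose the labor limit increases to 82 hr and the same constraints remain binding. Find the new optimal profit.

At the optimum: wheel time uses 100 of 100 (binding); glaze uses 90 of 114 (slack = 24); labor uses 80 of 80 (binding); clay uses 140 of 158 (slack = 18).
By complementary slackness, y = 0 for the non-binding constraints.
Dual feasibility on the basic columns requires 2·y_wheel time + 2·y_labor = 7, 5·y_wheel time + 3·y_labor = 12.5.
→ y_wheel time = 1 and y_labor = 2.5.
Δz = y_labor·Δb = 2.5 × (2) = 5, so new z* = 300 + 5 = 305.

305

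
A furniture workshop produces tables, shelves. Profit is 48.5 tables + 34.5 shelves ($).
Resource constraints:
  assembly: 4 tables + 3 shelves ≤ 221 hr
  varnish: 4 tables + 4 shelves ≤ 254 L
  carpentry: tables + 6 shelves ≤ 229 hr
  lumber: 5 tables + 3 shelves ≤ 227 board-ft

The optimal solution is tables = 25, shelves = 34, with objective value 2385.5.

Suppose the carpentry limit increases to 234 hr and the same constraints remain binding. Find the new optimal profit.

Binding: carpentry and lumber. Non-binding: assembly (19 unused), varnish (18 unused).
By complementary slackness, y = 0 for the non-binding constraints.
The binding rows give the dual system: 1·y_carpentry + 5·y_lumber = 48.5 and 6·y_carpentry + 3·y_lumber = 34.5.
→ y_carpentry = 1 and y_lumber = 9.5.
Δz = y_carpentry·Δb = 1 × (5) = 5, so new z* = 2385.5 + 5 = 2390.5.

2390.5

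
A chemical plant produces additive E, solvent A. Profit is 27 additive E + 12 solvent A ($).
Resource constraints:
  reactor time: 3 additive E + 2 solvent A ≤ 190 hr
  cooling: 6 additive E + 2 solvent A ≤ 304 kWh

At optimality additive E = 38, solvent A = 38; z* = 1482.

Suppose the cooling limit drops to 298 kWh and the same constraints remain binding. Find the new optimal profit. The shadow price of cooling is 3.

1464

Δb = -6, so new z* = 1482 + (3)·(-6) = 1482 − 18 = 1464.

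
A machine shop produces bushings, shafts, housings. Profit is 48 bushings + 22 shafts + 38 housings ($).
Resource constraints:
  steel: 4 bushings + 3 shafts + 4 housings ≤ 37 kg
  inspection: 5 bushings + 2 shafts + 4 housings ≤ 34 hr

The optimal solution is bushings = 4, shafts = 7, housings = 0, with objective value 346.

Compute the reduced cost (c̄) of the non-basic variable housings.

-2

Both steel and inspection are binding at x*.
The binding rows give the dual system: 4·y_steel + 5·y_inspection = 48 and 3·y_steel + 2·y_inspection = 22.
→ y_steel = 2 and y_inspection = 8.
Reduced cost of housings: c₃ − yᵀa₃ = 38 − (2·4 + 8·4) = 38 − 40 = -2.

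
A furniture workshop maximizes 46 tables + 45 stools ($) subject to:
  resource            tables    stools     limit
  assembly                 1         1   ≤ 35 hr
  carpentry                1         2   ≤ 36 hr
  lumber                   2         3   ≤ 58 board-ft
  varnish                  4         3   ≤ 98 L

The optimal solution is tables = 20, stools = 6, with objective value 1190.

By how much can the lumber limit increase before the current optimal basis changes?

4.8

Binding constraints: lumber, varnish. The basis is B = [[2,3],[4,3]] with det -6.
Per unit increase in lumber, x* moves by d = (-0.5, 0.6667).
The basis stays optimal until carpentry becomes binding; allowable increase = 4.8 board-ft.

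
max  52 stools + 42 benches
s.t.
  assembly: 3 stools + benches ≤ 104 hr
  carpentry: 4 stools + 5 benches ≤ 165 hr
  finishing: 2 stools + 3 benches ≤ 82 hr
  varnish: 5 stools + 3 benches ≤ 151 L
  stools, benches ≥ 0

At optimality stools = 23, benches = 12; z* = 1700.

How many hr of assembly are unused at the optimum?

assembly used = 3·23 + 1·12 = 81; slack = 104 − 81 = 23.

23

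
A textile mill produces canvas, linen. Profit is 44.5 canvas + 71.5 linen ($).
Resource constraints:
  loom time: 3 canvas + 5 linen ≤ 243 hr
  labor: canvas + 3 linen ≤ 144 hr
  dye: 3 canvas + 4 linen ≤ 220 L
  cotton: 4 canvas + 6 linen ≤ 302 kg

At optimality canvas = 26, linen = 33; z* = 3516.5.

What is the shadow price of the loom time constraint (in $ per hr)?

At the optimum: loom time uses 243 of 243 (binding); labor uses 125 of 144 (slack = 19); dye uses 210 of 220 (slack = 10); cotton uses 302 of 302 (binding).
By complementary slackness, y = 0 for the non-binding constraints.
The binding rows give the dual system: 3·y_loom time + 4·y_cotton = 44.5 and 5·y_loom time + 6·y_cotton = 71.5.
Solving: y_loom time = 9.5, y_cotton = 4.
Shadow price of loom time = 9.5.

9.5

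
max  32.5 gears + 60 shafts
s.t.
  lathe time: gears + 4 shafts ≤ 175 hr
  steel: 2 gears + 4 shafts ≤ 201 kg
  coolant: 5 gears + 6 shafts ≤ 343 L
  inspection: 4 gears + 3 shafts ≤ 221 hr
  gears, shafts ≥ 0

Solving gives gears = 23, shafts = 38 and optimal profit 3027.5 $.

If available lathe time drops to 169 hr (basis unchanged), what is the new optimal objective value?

Binding: lathe time and coolant. Non-binding: steel (3 unused), inspection (15 unused).
Since steel, inspection are not tight, their duals are 0.
From A_Bᵀ y = c: 1·y_lathe time + 5·y_coolant = 32.5; 4·y_lathe time + 6·y_coolant = 60.
This yields shadow prices y_lathe time = 7.5, y_coolant = 5.
Δz = y_lathe time·Δb = 7.5 × (-6) = -45, so new z* = 3027.5 − 45 = 2982.5.

2982.5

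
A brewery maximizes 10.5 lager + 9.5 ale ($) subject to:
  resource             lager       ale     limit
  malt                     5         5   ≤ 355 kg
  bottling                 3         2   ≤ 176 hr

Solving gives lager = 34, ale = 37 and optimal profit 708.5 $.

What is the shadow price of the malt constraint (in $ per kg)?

Both malt and bottling are binding at x*.
From A_Bᵀ y = c: 5·y_malt + 3·y_bottling = 10.5; 5·y_malt + 2·y_bottling = 9.5.
Solving: y_malt = 1.5, y_bottling = 1.
Shadow price of malt = 1.5.

1.5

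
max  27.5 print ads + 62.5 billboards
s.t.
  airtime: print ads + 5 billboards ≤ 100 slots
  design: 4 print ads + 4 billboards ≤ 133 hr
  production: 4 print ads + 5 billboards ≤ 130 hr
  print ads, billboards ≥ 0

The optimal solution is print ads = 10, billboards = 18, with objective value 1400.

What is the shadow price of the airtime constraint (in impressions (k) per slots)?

7.5

Binding: airtime and production. Non-binding: design (21 unused).
Slack constraints have shadow price 0 (complementary slackness).
The binding rows give the dual system: 1·y_airtime + 4·y_production = 27.5 and 5·y_airtime + 5·y_production = 62.5.
→ y_airtime = 7.5 and y_production = 5.
Shadow price of airtime = 7.5.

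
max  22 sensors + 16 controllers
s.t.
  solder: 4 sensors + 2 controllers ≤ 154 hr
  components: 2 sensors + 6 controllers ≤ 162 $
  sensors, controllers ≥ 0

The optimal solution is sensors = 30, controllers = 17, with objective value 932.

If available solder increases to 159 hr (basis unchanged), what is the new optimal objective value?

At the optimum: solder uses 154 of 154 (binding); components uses 162 of 162 (binding).
The binding rows give the dual system: 4·y_solder + 2·y_components = 22 and 2·y_solder + 6·y_components = 16.
Solving: y_solder = 5, y_components = 1.
Δz = y_solder·Δb = 5 × (5) = 25, so new z* = 932 + 25 = 957.

957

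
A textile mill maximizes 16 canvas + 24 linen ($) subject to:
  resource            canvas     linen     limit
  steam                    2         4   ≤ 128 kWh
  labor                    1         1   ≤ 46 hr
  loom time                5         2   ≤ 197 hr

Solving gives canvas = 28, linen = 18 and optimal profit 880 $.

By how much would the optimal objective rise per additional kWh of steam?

Binding: steam and labor. Non-binding: loom time (21 unused).
By complementary slackness, y = 0 for the non-binding constraint.
From A_Bᵀ y = c: 2·y_steam + 1·y_labor = 16; 4·y_steam + 1·y_labor = 24.
This yields shadow prices y_steam = 4, y_labor = 8.
Shadow price of steam = 4.

4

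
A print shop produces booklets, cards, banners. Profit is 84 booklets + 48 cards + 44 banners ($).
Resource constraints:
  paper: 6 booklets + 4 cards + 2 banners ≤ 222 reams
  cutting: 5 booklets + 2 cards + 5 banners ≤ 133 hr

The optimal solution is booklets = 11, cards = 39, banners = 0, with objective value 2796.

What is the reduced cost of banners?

At the optimum: paper uses 222 of 222 (binding); cutting uses 133 of 133 (binding).
The binding rows give the dual system: 6·y_paper + 5·y_cutting = 84 and 4·y_paper + 2·y_cutting = 48.
Solving: y_paper = 9, y_cutting = 6.
Reduced cost of banners: c₃ − yᵀa₃ = 44 − (9·2 + 6·5) = 44 − 48 = -4.

-4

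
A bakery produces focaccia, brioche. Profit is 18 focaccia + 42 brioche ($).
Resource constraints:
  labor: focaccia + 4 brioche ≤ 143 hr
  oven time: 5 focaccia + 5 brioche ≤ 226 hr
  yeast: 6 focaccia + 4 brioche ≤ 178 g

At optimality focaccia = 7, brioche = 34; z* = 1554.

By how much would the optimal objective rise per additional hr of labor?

9

At the optimum: labor uses 143 of 143 (binding); oven time uses 205 of 226 (slack = 21); yeast uses 178 of 178 (binding).
Since oven time is not tight, its dual is 0.
Dual feasibility on the basic columns requires 1·y_labor + 6·y_yeast = 18, 4·y_labor + 4·y_yeast = 42.
Solving: y_labor = 9, y_yeast = 1.5.
Shadow price of labor = 9.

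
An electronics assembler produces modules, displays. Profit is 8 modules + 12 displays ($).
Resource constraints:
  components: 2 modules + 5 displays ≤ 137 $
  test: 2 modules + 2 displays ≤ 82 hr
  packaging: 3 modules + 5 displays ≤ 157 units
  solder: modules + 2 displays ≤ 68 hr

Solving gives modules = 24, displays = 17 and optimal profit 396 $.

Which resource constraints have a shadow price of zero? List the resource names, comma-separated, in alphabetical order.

components: 133/137 (slack 4)
test: 82/82 (binding)
packaging: 157/157 (binding)
solder: 58/68 (slack 10)
By complementary slackness, a constraint with positive slack has shadow price 0 → components, solder.

components, solder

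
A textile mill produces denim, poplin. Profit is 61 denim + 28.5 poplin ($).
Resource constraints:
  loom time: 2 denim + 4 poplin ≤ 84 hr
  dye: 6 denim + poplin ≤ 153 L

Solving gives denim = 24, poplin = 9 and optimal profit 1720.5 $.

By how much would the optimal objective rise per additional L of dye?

Both loom time and dye are binding at x*.
The binding rows give the dual system: 2·y_loom time + 6·y_dye = 61 and 4·y_loom time + 1·y_dye = 28.5.
Solving: y_loom time = 5, y_dye = 8.5.
Shadow price of dye = 8.5.

8.5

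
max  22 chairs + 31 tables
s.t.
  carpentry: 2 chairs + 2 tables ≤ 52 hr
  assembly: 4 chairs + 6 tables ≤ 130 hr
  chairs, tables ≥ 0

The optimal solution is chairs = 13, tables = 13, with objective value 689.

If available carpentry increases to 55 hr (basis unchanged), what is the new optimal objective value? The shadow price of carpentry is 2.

695

Δb = 3, so new z* = 689 + (2)·(3) = 689 + 6 = 695.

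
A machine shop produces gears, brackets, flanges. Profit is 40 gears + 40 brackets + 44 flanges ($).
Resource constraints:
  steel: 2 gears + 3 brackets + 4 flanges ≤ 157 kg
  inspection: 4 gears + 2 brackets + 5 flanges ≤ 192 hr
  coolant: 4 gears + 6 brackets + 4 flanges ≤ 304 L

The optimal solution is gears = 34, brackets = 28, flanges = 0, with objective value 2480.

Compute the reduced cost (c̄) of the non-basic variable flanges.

-1

At the optimum: steel uses 152 of 157 (slack = 5); inspection uses 192 of 192 (binding); coolant uses 304 of 304 (binding).
By complementary slackness, y = 0 for the non-binding constraint.
Dual feasibility on the basic columns requires 4·y_inspection + 4·y_coolant = 40, 2·y_inspection + 6·y_coolant = 40.
Solving: y_inspection = 5, y_coolant = 5.
Reduced cost of flanges: c₃ − yᵀa₃ = 44 − (5·5 + 5·4) = 44 − 45 = -1.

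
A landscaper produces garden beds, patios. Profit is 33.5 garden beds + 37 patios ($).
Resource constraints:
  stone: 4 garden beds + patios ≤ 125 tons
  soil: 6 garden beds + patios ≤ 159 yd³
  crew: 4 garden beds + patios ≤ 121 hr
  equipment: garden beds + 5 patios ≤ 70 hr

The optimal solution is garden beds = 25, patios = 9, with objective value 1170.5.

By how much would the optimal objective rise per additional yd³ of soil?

Check each constraint at x*: stone 109/125 (slack 16); soil 159/159 (tight); crew 109/121 (slack 12); equipment 70/70 (tight).
Slack constraints have shadow price 0 (complementary slackness).
The binding rows give the dual system: 6·y_soil + 1·y_equipment = 33.5 and 1·y_soil + 5·y_equipment = 37.
→ y_soil = 4.5 and y_equipment = 6.5.
Shadow price of soil = 4.5.

4.5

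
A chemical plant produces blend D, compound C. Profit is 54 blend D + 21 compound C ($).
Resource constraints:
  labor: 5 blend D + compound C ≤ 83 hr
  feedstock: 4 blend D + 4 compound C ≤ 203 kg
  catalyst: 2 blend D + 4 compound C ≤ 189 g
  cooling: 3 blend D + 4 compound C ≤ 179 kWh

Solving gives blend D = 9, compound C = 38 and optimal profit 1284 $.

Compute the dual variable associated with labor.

Binding: labor and cooling. Non-binding: feedstock (15 unused), catalyst (19 unused).
Slack constraints have shadow price 0 (complementary slackness).
From A_Bᵀ y = c: 5·y_labor + 3·y_cooling = 54; 1·y_labor + 4·y_cooling = 21.
This yields shadow prices y_labor = 9, y_cooling = 3.
Shadow price of labor = 9.

9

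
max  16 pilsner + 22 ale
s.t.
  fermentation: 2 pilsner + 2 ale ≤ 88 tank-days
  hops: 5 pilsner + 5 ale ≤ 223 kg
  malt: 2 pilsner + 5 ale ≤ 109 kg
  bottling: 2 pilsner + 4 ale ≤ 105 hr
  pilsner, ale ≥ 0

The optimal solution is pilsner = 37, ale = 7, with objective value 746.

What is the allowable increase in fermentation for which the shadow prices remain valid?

1.2

Binding constraints: fermentation, malt. The basis is B = [[2,2],[2,5]] with det 6.
Per unit increase in fermentation, x* moves by d = (0.8333, -0.3333).
The basis stays optimal until hops becomes binding; allowable increase = 1.2 tank-days.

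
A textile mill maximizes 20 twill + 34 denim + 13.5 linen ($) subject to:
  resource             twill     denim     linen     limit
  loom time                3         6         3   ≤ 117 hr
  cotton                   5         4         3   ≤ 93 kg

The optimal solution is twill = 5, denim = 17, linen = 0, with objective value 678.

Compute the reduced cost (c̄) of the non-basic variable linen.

-4.5

Both loom time and cotton are binding at x*.
Dual feasibility on the basic columns requires 3·y_loom time + 5·y_cotton = 20, 6·y_loom time + 4·y_cotton = 34.
Solving: y_loom time = 5, y_cotton = 1.
Reduced cost of linen: c₃ − yᵀa₃ = 13.5 − (5·3 + 1·3) = 13.5 − 18 = -4.5.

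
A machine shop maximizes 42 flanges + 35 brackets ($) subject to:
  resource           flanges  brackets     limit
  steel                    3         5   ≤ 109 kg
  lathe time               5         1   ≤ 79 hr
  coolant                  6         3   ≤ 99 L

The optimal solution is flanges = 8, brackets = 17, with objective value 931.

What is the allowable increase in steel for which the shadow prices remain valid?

56

Binding constraints: steel, coolant. The basis is B = [[3,5],[6,3]] with det -21.
Per unit increase in steel, x* moves by d = (-0.1429, 0.2857).
The basis stays optimal until flanges reaches 0; allowable increase = 56 kg.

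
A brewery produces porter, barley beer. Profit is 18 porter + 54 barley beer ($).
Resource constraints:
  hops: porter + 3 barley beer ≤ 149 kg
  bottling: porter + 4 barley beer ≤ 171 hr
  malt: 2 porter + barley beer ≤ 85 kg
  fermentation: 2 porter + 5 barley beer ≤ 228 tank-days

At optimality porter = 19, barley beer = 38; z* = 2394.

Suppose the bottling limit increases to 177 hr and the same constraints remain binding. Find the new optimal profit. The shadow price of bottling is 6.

Δb = 6, so new z* = 2394 + (6)·(6) = 2394 + 36 = 2430.

2430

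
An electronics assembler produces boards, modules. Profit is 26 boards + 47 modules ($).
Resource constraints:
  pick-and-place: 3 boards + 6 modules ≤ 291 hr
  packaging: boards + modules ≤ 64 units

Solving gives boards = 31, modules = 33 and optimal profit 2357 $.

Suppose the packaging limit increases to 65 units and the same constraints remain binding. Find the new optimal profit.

Both pick-and-place and packaging are binding at x*.
Dual feasibility on the basic columns requires 3·y_pick-and-place + 1·y_packaging = 26, 6·y_pick-and-place + 1·y_packaging = 47.
Solving: y_pick-and-place = 7, y_packaging = 5.
Δz = y_packaging·Δb = 5 × (1) = 5, so new z* = 2357 + 5 = 2362.

2362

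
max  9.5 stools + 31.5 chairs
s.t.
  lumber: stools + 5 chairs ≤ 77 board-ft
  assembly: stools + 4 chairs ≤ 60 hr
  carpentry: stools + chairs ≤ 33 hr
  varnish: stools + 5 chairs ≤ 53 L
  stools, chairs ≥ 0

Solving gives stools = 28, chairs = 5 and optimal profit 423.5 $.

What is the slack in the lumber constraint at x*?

24

lumber used = 1·28 + 5·5 = 53; slack = 77 − 53 = 24.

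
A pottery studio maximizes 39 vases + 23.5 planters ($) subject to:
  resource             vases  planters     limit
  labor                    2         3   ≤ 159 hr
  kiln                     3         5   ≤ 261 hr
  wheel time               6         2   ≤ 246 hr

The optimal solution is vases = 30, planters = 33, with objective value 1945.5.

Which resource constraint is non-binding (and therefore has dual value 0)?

kiln

labor: 159/159 (binding)
kiln: 255/261 (slack 6)
wheel time: 246/246 (binding)
By complementary slackness, a constraint with positive slack has shadow price 0 → kiln.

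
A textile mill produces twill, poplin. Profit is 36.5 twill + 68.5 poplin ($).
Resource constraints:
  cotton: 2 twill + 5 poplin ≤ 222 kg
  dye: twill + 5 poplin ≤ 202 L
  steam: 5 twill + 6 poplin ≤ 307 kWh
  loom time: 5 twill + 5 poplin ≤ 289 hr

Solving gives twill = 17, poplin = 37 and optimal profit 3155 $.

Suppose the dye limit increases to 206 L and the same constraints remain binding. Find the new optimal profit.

3181

Binding: dye and steam. Non-binding: cotton (3 unused), loom time (19 unused).
By complementary slackness, y = 0 for the non-binding constraints.
The binding rows give the dual system: 1·y_dye + 5·y_steam = 36.5 and 5·y_dye + 6·y_steam = 68.5.
This yields shadow prices y_dye = 6.5, y_steam = 6.
Δz = y_dye·Δb = 6.5 × (4) = 26, so new z* = 3155 + 26 = 3181.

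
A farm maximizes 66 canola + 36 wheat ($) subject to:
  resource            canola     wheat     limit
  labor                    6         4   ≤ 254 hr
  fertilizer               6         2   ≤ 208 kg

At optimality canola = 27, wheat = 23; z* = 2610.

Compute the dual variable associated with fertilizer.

4

Both labor and fertilizer are binding at x*.
From A_Bᵀ y = c: 6·y_labor + 6·y_fertilizer = 66; 4·y_labor + 2·y_fertilizer = 36.
This yields shadow prices y_labor = 7, y_fertilizer = 4.
Shadow price of fertilizer = 4.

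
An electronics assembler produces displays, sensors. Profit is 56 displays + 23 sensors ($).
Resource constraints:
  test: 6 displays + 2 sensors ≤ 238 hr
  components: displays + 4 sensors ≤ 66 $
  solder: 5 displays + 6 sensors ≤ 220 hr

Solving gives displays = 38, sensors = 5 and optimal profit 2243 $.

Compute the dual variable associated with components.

At the optimum: test uses 238 of 238 (binding); components uses 58 of 66 (slack = 8); solder uses 220 of 220 (binding).
By complementary slackness, y = 0 for the non-binding constraint.
From A_Bᵀ y = c: 6·y_test + 5·y_solder = 56; 2·y_test + 6·y_solder = 23.
→ y_test = 8.5 and y_solder = 1.
Shadow price of components = 0.

0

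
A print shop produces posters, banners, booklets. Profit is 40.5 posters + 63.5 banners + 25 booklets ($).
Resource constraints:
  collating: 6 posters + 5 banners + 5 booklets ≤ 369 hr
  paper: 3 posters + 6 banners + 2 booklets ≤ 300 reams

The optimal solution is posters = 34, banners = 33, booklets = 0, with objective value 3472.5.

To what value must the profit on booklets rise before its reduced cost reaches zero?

29.5

Both collating and paper are binding at x*.
Dual feasibility on the basic columns requires 6·y_collating + 3·y_paper = 40.5, 5·y_collating + 6·y_paper = 63.5.
→ y_collating = 2.5 and y_paper = 8.5.
booklets enters the basis when its profit ≥ yᵀa₃ = 2.5·5 + 8.5·2 = 29.5.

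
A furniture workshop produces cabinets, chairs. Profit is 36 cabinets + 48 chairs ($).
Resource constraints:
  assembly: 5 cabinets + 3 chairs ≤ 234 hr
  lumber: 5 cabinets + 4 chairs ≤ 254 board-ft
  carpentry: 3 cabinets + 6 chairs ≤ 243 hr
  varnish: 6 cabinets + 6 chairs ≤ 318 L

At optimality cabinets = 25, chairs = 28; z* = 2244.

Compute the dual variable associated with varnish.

At the optimum: assembly uses 209 of 234 (slack = 25); lumber uses 237 of 254 (slack = 17); carpentry uses 243 of 243 (binding); varnish uses 318 of 318 (binding).
By complementary slackness, y = 0 for the non-binding constraints.
Dual feasibility on the basic columns requires 3·y_carpentry + 6·y_varnish = 36, 6·y_carpentry + 6·y_varnish = 48.
This yields shadow prices y_carpentry = 4, y_varnish = 4.
Shadow price of varnish = 4.

4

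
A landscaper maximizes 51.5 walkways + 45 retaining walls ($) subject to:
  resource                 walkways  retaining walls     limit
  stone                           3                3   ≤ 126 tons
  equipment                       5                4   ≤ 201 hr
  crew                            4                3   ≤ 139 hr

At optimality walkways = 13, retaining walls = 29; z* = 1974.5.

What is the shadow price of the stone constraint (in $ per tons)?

8.5

Check each constraint at x*: stone 126/126 (tight); equipment 181/201 (slack 20); crew 139/139 (tight).
Slack constraints have shadow price 0 (complementary slackness).
The binding rows give the dual system: 3·y_stone + 4·y_crew = 51.5 and 3·y_stone + 3·y_crew = 45.
Solving: y_stone = 8.5, y_crew = 6.5.
Shadow price of stone = 8.5.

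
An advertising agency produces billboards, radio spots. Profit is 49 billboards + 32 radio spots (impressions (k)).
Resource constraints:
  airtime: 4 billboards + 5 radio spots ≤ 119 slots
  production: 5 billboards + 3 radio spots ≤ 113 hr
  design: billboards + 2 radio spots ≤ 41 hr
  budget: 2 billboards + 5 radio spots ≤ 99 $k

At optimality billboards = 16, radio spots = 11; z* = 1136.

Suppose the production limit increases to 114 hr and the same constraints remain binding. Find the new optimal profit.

Binding: airtime and production. Non-binding: design (3 unused), budget (12 unused).
Since design, budget are not tight, their duals are 0.
From A_Bᵀ y = c: 4·y_airtime + 5·y_production = 49; 5·y_airtime + 3·y_production = 32.
This yields shadow prices y_airtime = 1, y_production = 9.
Δz = y_production·Δb = 9 × (1) = 9, so new z* = 1136 + 9 = 1145.

1145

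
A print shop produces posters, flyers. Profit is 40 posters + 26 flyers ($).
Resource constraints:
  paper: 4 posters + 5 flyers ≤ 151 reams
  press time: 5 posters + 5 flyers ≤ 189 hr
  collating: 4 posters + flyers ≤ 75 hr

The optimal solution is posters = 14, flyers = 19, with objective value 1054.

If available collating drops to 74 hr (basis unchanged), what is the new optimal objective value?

Check each constraint at x*: paper 151/151 (tight); press time 165/189 (slack 24); collating 75/75 (tight).
Since press time is not tight, its dual is 0.
The binding rows give the dual system: 4·y_paper + 4·y_collating = 40 and 5·y_paper + 1·y_collating = 26.
This yields shadow prices y_paper = 4, y_collating = 6.
Δz = y_collating·Δb = 6 × (-1) = -6, so new z* = 1054 − 6 = 1048.

1048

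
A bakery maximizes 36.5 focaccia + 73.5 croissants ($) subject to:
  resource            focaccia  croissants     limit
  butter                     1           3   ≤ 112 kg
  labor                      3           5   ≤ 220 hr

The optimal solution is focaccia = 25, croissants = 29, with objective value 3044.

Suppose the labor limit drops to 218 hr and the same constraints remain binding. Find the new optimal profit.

3026

At the optimum: butter uses 112 of 112 (binding); labor uses 220 of 220 (binding).
From A_Bᵀ y = c: 1·y_butter + 3·y_labor = 36.5; 3·y_butter + 5·y_labor = 73.5.
→ y_butter = 9.5 and y_labor = 9.
Δz = y_labor·Δb = 9 × (-2) = -18, so new z* = 3044 − 18 = 3026.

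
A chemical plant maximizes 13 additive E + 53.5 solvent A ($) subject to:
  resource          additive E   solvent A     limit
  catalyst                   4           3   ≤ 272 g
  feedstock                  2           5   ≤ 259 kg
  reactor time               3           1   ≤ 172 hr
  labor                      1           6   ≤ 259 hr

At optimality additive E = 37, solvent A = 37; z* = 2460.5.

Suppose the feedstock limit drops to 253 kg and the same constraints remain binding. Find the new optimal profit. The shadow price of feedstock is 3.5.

2439.5

Δb = -6, so new z* = 2460.5 + (3.5)·(-6) = 2460.5 − 21 = 2439.5.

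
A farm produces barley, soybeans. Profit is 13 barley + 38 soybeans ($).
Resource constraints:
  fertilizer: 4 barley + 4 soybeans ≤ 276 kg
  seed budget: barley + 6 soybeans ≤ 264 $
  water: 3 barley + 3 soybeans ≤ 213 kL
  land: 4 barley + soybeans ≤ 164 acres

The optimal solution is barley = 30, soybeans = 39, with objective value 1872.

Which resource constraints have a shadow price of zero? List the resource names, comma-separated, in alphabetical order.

fertilizer: 276/276 (binding)
seed budget: 264/264 (binding)
water: 207/213 (slack 6)
land: 159/164 (slack 5)
By complementary slackness, a constraint with positive slack has shadow price 0 → land, water.

land, water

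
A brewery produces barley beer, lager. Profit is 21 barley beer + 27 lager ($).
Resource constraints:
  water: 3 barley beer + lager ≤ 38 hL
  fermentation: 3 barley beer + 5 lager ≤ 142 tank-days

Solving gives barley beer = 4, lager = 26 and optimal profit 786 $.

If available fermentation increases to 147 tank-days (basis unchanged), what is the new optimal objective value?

811

Check each constraint at x*: water 38/38 (tight); fermentation 142/142 (tight).
From A_Bᵀ y = c: 3·y_water + 3·y_fermentation = 21; 1·y_water + 5·y_fermentation = 27.
→ y_water = 2 and y_fermentation = 5.
Δz = y_fermentation·Δb = 5 × (5) = 25, so new z* = 786 + 25 = 811.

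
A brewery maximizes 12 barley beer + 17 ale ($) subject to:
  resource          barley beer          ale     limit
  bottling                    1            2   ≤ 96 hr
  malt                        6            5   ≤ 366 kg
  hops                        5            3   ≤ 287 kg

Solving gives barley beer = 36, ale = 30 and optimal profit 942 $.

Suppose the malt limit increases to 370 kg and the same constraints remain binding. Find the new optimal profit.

946

Check each constraint at x*: bottling 96/96 (tight); malt 366/366 (tight); hops 270/287 (slack 17).
Since hops is not tight, its dual is 0.
Dual feasibility on the basic columns requires 1·y_bottling + 6·y_malt = 12, 2·y_bottling + 5·y_malt = 17.
→ y_bottling = 6 and y_malt = 1.
Δz = y_malt·Δb = 1 × (4) = 4, so new z* = 942 + 4 = 946.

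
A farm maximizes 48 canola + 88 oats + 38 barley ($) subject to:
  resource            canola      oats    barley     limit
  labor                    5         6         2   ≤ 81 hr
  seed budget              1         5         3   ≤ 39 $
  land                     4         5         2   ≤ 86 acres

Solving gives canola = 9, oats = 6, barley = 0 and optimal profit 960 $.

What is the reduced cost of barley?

-2

At the optimum: labor uses 81 of 81 (binding); seed budget uses 39 of 39 (binding); land uses 66 of 86 (slack = 20).
Slack constraints have shadow price 0 (complementary slackness).
The binding rows give the dual system: 5·y_labor + 1·y_seed budget = 48 and 6·y_labor + 5·y_seed budget = 88.
This yields shadow prices y_labor = 8, y_seed budget = 8.
Reduced cost of barley: c₃ − yᵀa₃ = 38 − (8·2 + 8·3) = 38 − 40 = -2.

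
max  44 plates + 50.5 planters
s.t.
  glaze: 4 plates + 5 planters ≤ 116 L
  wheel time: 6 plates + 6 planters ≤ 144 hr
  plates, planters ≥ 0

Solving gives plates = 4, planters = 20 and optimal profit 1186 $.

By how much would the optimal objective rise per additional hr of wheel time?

Both glaze and wheel time are binding at x*.
From A_Bᵀ y = c: 4·y_glaze + 6·y_wheel time = 44; 5·y_glaze + 6·y_wheel time = 50.5.
Solving: y_glaze = 6.5, y_wheel time = 3.
Shadow price of wheel time = 3.

3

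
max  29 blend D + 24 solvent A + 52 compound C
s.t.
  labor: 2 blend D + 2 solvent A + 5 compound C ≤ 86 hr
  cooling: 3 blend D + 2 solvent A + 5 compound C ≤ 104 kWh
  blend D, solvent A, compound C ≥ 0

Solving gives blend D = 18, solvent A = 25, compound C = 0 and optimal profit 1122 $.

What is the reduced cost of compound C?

-8

At the optimum: labor uses 86 of 86 (binding); cooling uses 104 of 104 (binding).
The binding rows give the dual system: 2·y_labor + 3·y_cooling = 29 and 2·y_labor + 2·y_cooling = 24.
This yields shadow prices y_labor = 7, y_cooling = 5.
Reduced cost of compound C: c₃ − yᵀa₃ = 52 − (7·5 + 5·5) = 52 − 60 = -8.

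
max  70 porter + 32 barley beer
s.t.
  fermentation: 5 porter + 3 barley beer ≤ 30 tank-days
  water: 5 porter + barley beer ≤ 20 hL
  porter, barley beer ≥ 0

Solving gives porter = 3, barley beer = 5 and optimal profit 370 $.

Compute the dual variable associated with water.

Check each constraint at x*: fermentation 30/30 (tight); water 20/20 (tight).
The binding rows give the dual system: 5·y_fermentation + 5·y_water = 70 and 3·y_fermentation + 1·y_water = 32.
Solving: y_fermentation = 9, y_water = 5.
Shadow price of water = 5.

5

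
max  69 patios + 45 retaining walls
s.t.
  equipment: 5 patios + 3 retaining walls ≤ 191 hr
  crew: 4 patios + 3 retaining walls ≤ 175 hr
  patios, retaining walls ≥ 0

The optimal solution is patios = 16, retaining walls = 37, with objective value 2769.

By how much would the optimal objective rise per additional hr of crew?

Both equipment and crew are binding at x*.
Dual feasibility on the basic columns requires 5·y_equipment + 4·y_crew = 69, 3·y_equipment + 3·y_crew = 45.
This yields shadow prices y_equipment = 9, y_crew = 6.
Shadow price of crew = 6.

6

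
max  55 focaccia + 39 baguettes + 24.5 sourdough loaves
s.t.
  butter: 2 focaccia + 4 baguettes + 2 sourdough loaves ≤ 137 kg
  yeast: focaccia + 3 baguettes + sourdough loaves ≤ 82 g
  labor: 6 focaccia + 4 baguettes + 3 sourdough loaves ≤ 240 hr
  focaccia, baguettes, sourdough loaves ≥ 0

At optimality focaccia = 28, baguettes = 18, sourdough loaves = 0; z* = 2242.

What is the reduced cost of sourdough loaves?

At the optimum: butter uses 128 of 137 (slack = 9); yeast uses 82 of 82 (binding); labor uses 240 of 240 (binding).
Slack constraints have shadow price 0 (complementary slackness).
The binding rows give the dual system: 1·y_yeast + 6·y_labor = 55 and 3·y_yeast + 4·y_labor = 39.
Solving: y_yeast = 1, y_labor = 9.
Reduced cost of sourdough loaves: c₃ − yᵀa₃ = 24.5 − (1·1 + 9·3) = 24.5 − 28 = -3.5.

-3.5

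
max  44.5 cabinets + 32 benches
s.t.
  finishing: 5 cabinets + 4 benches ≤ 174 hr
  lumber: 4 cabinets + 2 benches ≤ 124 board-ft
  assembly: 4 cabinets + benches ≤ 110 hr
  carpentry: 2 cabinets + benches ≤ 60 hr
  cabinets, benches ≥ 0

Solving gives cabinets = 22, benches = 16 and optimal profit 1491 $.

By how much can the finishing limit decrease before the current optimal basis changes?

9

Binding constraints: finishing, carpentry. The basis is B = [[5,4],[2,1]] with det -3.
Per unit decrease in finishing, x* moves by d = (0.3333, -0.6667).
The basis stays optimal until assembly becomes binding; allowable decrease = 9 hr.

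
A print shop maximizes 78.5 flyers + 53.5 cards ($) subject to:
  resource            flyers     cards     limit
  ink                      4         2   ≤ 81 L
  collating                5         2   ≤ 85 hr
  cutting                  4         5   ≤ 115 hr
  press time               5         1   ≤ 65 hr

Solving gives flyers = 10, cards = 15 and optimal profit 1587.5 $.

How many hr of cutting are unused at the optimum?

cutting used = 4·10 + 5·15 = 115; slack = 115 − 115 = 0.

0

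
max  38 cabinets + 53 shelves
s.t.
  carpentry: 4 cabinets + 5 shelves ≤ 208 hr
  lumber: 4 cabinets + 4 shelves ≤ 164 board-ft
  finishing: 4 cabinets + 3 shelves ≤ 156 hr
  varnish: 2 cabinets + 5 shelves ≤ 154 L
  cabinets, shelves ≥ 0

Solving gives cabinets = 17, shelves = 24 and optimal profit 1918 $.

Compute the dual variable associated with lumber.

Binding: lumber and varnish. Non-binding: carpentry (20 unused), finishing (16 unused).
Slack constraints have shadow price 0 (complementary slackness).
From A_Bᵀ y = c: 4·y_lumber + 2·y_varnish = 38; 4·y_lumber + 5·y_varnish = 53.
This yields shadow prices y_lumber = 7, y_varnish = 5.
Shadow price of lumber = 7.

7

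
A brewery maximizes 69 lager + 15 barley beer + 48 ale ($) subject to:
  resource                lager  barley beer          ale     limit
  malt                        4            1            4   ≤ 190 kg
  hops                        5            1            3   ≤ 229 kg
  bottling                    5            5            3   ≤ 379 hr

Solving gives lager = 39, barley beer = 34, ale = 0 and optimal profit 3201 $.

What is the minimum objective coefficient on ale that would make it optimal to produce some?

51

At the optimum: malt uses 190 of 190 (binding); hops uses 229 of 229 (binding); bottling uses 365 of 379 (slack = 14).
Slack constraints have shadow price 0 (complementary slackness).
From A_Bᵀ y = c: 4·y_malt + 5·y_hops = 69; 1·y_malt + 1·y_hops = 15.
→ y_malt = 6 and y_hops = 9.
ale enters the basis when its profit ≥ yᵀa₃ = 6·4 + 9·3 = 51.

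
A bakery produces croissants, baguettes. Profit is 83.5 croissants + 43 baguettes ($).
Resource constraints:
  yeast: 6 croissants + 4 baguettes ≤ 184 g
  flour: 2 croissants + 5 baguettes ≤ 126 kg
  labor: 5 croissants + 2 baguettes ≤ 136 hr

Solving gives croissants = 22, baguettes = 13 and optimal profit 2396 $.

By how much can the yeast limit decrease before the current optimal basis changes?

20.8

Binding constraints: yeast, labor. The basis is B = [[6,4],[5,2]] with det -8.
Per unit decrease in yeast, x* moves by d = (0.25, -0.625).
The basis stays optimal until baguettes reaches 0; allowable decrease = 20.8 g.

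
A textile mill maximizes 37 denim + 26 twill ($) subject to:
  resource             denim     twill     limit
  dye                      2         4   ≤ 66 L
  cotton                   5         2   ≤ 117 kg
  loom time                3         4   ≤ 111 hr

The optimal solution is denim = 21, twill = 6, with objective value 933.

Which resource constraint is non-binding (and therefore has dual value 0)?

loom time

dye: 66/66 (binding)
cotton: 117/117 (binding)
loom time: 87/111 (slack 24)
By complementary slackness, a constraint with positive slack has shadow price 0 → loom time.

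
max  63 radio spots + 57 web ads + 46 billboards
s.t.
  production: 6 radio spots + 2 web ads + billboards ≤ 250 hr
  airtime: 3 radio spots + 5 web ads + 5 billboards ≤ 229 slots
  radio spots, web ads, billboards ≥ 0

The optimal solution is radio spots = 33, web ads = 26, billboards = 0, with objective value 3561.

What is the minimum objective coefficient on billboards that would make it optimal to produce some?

51

Both production and airtime are binding at x*.
Dual feasibility on the basic columns requires 6·y_production + 3·y_airtime = 63, 2·y_production + 5·y_airtime = 57.
Solving: y_production = 6, y_airtime = 9.
billboards enters the basis when its profit ≥ yᵀa₃ = 6·1 + 9·5 = 51.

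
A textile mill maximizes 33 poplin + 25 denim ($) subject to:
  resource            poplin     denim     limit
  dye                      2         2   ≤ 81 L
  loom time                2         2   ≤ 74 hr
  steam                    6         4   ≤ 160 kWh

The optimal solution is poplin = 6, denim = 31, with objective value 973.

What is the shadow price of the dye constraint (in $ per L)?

0

At the optimum: dye uses 74 of 81 (slack = 7); loom time uses 74 of 74 (binding); steam uses 160 of 160 (binding).
By complementary slackness, y = 0 for the non-binding constraint.
Dual feasibility on the basic columns requires 2·y_loom time + 6·y_steam = 33, 2·y_loom time + 4·y_steam = 25.
→ y_loom time = 4.5 and y_steam = 4.
Shadow price of dye = 0.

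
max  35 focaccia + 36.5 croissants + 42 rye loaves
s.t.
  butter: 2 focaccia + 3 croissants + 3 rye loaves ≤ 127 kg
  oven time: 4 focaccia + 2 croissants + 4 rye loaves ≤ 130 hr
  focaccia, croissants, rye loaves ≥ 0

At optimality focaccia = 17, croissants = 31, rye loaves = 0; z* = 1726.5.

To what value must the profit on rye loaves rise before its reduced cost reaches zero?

44.5

At the optimum: butter uses 127 of 127 (binding); oven time uses 130 of 130 (binding).
Dual feasibility on the basic columns requires 2·y_butter + 4·y_oven time = 35, 3·y_butter + 2·y_oven time = 36.5.
→ y_butter = 9.5 and y_oven time = 4.
rye loaves enters the basis when its profit ≥ yᵀa₃ = 9.5·3 + 4·4 = 44.5.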